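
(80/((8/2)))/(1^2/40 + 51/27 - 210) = -7200/74911 = -0.10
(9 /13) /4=9/52 = 0.17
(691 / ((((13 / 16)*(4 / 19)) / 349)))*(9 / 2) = 82476378/13 = 6344336.77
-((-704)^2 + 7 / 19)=-9416711/19 = -495616.37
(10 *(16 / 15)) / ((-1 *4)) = -8/3 = -2.67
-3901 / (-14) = 3901/14 = 278.64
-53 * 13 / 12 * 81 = -18603/4 = -4650.75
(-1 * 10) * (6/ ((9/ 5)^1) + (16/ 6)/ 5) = -116/3 = -38.67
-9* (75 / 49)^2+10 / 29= -1444115/69629 = -20.74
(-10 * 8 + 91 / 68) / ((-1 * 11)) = 5349/748 = 7.15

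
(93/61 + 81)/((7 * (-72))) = -839/5124 = -0.16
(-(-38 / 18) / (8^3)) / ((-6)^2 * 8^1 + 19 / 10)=95/6679296 = 0.00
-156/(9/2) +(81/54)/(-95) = -19769/570 = -34.68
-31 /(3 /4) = -124/3 = -41.33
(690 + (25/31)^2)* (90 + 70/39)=63398.16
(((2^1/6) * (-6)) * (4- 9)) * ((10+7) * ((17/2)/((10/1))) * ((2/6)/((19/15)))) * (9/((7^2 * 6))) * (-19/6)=-1445/392 = -3.69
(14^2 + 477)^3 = 304821217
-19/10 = -1.90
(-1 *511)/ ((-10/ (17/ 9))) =8687/90 = 96.52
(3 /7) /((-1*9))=-1/21 = -0.05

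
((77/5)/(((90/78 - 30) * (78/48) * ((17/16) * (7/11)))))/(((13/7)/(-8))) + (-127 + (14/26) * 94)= -30784547/414375 = -74.29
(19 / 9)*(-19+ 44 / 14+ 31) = 2014/63 = 31.97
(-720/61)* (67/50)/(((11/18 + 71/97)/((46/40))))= -722844/53375 = -13.54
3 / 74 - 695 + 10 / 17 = -873519/1258 = -694.37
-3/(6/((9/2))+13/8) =-72/71 = -1.01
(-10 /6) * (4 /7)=-20/21 = -0.95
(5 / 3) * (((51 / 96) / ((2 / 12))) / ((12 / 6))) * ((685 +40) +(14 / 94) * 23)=727515/376 = 1934.88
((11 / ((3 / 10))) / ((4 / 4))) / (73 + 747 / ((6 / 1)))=0.19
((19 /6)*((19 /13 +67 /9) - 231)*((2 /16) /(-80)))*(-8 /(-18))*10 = 493715/101088 = 4.88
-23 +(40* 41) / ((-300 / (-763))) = 62221/15 = 4148.07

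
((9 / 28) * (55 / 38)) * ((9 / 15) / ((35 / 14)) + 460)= 214.12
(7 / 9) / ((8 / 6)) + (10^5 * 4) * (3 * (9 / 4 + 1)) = 46800007/12 = 3900000.58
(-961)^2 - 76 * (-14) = 924585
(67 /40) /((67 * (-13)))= -1/520 = 0.00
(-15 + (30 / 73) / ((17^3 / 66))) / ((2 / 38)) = -102177345/358649 = -284.90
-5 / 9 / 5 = -1/9 = -0.11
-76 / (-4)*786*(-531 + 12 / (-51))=-134868954/17 = -7933467.88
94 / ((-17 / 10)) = -940/17 = -55.29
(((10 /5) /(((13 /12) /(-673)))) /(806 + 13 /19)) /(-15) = 102296/996255 = 0.10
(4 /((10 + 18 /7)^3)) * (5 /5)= 343/170368 = 0.00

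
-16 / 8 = -2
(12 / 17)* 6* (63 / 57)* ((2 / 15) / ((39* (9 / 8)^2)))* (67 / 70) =34304/2834325 = 0.01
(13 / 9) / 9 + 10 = 823/81 = 10.16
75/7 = 10.71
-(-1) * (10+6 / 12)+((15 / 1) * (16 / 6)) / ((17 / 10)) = 1157/34 = 34.03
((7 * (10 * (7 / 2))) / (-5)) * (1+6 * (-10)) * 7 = 20237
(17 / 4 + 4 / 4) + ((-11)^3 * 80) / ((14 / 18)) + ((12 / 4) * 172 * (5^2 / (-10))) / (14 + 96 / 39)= -410380011/2996 = -136975.97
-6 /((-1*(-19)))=-6/19 = -0.32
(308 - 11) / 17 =297/17 = 17.47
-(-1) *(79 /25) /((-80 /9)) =-711/2000 = -0.36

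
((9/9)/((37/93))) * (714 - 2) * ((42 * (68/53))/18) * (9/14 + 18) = 99881.15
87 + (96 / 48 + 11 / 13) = 1168/13 = 89.85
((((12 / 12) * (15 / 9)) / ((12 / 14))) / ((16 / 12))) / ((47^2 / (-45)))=-525/17672 = -0.03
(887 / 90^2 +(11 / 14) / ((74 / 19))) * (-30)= -326479/34965 = -9.34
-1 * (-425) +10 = 435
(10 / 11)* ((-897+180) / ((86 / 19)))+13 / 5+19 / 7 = -2296047/16555 = -138.69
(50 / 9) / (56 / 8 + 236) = 50/2187 = 0.02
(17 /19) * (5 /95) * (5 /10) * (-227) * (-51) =196809/722 = 272.59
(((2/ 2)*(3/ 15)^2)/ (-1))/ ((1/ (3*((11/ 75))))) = -0.02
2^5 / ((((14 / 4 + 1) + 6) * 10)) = 32/105 = 0.30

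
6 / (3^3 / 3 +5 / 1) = 3/7 = 0.43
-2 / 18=-1/9 = -0.11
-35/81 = -0.43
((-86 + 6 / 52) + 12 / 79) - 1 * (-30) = -114475/2054 = -55.73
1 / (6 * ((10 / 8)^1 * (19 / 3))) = 0.02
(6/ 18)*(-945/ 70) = -4.50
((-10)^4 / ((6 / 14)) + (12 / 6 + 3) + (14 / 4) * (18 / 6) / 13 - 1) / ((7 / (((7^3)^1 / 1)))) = 89198375/78 = 1143568.91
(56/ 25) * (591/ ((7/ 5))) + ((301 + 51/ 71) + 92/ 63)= 1248.78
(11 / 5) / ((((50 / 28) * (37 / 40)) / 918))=1130976/925 = 1222.68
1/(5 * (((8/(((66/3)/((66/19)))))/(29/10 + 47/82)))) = 1691/3075 = 0.55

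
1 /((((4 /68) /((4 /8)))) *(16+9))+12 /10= 77/50 = 1.54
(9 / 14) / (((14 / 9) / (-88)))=-1782/49 = -36.37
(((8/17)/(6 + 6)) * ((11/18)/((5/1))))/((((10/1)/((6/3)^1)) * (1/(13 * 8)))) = 1144/11475 = 0.10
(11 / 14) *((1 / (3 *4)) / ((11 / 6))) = 1/28 = 0.04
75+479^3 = 109902314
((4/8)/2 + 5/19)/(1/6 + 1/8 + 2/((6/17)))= 18/209 = 0.09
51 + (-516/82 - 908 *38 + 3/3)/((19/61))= -86268012/779 = -110741.99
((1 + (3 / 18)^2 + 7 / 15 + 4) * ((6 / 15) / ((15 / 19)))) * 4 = 37582/3375 = 11.14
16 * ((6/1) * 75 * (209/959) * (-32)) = -48153600/959 = -50212.30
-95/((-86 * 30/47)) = 893/516 = 1.73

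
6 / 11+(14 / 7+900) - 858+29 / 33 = 1499/33 = 45.42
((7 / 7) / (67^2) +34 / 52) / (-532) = -76339/62091848 = 0.00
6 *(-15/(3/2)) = -60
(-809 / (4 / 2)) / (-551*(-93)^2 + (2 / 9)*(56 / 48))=21843/257342332 = 0.00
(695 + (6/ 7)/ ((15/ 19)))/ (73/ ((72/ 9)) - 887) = -64968/81935 = -0.79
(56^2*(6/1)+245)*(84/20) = 400281/5 = 80056.20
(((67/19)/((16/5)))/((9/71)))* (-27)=-71355/304 = -234.72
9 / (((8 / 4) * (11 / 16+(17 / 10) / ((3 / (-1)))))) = 1080/29 = 37.24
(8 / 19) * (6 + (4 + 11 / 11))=88/19 = 4.63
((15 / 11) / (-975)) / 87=-1/62205 = 0.00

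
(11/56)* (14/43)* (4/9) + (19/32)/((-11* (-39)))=0.03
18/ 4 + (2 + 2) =17/2 = 8.50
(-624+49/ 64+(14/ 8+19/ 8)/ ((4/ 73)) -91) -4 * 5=-42173/64 = -658.95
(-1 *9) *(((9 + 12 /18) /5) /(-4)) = 87/20 = 4.35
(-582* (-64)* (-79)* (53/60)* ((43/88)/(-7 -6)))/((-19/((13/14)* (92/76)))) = -803342942/138985 = -5780.07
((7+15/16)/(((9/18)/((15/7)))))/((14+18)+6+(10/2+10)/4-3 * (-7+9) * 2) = 1905/1666 = 1.14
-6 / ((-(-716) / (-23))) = 69/358 = 0.19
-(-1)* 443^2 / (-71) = -196249/71 = -2764.07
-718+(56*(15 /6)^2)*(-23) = -8768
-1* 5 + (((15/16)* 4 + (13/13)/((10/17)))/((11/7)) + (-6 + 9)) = 323/220 = 1.47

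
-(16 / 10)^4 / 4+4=1476/625 = 2.36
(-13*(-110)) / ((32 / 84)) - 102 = 14607/4 = 3651.75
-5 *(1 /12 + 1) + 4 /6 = -19/4 = -4.75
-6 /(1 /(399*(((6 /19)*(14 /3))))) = -3528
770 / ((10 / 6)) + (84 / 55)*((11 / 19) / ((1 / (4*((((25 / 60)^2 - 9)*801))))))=-2331609/95 = -24543.25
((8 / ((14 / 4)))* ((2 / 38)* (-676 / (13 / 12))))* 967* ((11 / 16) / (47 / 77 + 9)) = -18253092/3515 = -5192.91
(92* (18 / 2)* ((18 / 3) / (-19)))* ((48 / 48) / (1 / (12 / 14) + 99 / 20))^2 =-17884800/2559091 = -6.99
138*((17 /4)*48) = 28152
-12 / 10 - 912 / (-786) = -0.04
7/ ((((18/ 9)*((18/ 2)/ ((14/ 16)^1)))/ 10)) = 245/72 = 3.40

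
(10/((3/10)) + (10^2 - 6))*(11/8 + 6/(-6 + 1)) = 1337/60 = 22.28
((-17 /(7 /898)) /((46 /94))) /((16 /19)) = -6816269/1288 = -5292.13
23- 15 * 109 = -1612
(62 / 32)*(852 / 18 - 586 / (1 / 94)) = -2559205/24 = -106633.54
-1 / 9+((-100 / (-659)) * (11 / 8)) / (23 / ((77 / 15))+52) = -5541407/51587838 = -0.11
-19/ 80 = -0.24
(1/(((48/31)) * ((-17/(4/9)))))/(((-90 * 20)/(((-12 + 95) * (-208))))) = -33449/206550 = -0.16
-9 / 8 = -1.12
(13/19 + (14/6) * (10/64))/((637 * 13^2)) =1913/196359072 = 0.00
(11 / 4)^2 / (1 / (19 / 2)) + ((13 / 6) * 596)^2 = 1667613.62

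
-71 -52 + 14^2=73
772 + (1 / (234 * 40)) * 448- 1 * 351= 246313/585 = 421.05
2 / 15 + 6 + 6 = 182/15 = 12.13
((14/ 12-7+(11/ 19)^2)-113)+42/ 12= -115.00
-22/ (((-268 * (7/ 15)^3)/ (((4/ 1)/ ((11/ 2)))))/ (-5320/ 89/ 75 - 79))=-95876100/2045309 = -46.88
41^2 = 1681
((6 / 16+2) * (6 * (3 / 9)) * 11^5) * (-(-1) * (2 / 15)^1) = 3059969/30 = 101998.97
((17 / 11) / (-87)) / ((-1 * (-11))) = -17/10527 = 0.00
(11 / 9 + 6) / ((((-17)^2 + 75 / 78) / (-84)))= -6760/3231 = -2.09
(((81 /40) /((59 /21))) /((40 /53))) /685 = 90153/64664000 = 0.00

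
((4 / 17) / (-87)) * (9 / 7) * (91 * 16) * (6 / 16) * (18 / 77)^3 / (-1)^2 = -5458752/225070769 = -0.02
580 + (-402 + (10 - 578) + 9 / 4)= -1551/4 = -387.75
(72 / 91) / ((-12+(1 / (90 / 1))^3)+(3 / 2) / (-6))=-52488000/812652659 = -0.06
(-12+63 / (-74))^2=165.16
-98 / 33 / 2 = -49/33 = -1.48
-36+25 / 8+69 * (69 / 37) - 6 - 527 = -129411/296 = -437.20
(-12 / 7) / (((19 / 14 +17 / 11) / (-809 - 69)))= 77264/149 = 518.55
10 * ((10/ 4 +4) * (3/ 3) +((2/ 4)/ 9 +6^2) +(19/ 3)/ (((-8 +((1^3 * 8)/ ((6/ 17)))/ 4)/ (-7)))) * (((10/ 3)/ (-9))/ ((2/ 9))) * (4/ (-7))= 110800/189 = 586.24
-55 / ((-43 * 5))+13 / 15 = 724/645 = 1.12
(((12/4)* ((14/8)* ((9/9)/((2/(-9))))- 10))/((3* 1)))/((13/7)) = -9.62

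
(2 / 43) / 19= 2/817 = 0.00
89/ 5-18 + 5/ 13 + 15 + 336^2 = 7339227/65 = 112911.18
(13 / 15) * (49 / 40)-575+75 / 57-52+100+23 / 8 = -2973961/5700 = -521.75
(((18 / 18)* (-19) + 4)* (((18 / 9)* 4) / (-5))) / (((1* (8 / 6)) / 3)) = 54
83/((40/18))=747/20 = 37.35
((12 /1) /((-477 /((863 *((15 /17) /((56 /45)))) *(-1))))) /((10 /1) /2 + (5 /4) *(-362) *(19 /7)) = -7767/617185 = -0.01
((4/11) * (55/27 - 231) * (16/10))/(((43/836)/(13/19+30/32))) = -24381808/5805 = -4200.14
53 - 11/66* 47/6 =1861/36 = 51.69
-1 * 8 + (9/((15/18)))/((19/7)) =-382/95 = -4.02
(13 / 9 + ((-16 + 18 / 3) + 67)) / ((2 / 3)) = 263/3 = 87.67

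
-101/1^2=-101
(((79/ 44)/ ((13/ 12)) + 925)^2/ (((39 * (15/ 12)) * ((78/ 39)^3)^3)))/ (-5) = -137183048/19937775 = -6.88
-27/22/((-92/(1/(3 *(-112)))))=-9/226688 = 0.00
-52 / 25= -2.08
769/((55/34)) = 26146/55 = 475.38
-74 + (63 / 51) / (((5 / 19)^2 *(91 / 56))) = -348202/5525 = -63.02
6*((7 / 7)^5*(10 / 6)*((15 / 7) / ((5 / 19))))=81.43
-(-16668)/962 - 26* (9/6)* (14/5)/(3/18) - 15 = -1570161/2405 = -652.87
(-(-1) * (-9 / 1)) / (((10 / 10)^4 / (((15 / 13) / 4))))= -135/52 = -2.60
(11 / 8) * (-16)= -22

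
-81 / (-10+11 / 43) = 3483/419 = 8.31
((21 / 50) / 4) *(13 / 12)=91/800 = 0.11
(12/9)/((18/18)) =4/3 = 1.33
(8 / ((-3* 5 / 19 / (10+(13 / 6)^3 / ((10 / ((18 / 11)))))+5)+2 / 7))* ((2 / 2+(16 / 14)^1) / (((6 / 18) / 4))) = 421261920/10685491 = 39.42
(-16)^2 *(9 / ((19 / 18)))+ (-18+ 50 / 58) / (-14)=2406725/1102 = 2183.96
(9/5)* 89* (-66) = -52866/5 = -10573.20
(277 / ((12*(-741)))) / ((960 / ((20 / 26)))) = -277/11097216 = 0.00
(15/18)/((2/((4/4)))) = 5/12 = 0.42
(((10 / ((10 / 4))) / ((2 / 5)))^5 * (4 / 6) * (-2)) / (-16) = 8333.33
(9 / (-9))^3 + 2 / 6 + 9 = 8.33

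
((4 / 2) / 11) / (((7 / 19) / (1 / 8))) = 19/308 = 0.06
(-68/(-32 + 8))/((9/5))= 85/54 = 1.57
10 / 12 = 5/6 = 0.83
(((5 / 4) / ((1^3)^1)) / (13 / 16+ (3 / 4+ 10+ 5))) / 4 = 0.02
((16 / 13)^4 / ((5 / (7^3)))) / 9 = 17.49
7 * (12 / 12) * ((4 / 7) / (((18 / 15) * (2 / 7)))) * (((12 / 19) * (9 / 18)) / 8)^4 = 945/33362176 = 0.00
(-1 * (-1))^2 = 1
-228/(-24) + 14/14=21/2 = 10.50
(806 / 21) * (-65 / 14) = -26195/147 = -178.20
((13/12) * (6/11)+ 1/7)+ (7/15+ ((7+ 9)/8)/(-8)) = 4391/4620 = 0.95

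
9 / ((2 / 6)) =27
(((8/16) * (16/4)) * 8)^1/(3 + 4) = 16/7 = 2.29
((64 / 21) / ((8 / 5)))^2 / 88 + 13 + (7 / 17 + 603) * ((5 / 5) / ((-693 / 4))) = 87583/9163 = 9.56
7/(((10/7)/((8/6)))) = 6.53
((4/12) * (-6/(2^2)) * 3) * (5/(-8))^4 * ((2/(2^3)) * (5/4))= -9375/131072 = -0.07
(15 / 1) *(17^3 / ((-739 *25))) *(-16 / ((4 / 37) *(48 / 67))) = 12179327/14780 = 824.04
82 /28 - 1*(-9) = 167/14 = 11.93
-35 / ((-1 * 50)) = 7/10 = 0.70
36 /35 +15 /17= 1.91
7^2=49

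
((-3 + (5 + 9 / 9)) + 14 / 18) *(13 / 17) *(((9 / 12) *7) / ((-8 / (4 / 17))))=-91/204 = -0.45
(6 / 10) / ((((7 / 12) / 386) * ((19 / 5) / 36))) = 500256/133 = 3761.32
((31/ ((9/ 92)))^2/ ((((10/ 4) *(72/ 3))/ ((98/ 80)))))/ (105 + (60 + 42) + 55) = 24910081/3183300 = 7.83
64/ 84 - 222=-4646/21 = -221.24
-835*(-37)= 30895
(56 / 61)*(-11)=-616/61 = -10.10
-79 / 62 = -1.27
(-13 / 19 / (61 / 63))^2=670761/1343281 = 0.50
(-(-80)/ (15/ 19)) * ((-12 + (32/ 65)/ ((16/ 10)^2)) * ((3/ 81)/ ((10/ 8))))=-186656/5265 = -35.45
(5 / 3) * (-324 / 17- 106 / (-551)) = -883610/28101 = -31.44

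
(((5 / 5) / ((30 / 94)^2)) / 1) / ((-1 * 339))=-0.03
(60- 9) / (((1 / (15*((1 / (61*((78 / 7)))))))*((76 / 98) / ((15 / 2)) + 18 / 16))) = 5247900/5727839 = 0.92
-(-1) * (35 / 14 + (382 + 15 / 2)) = 392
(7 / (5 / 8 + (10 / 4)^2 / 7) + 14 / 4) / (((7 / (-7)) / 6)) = -4137/85 = -48.67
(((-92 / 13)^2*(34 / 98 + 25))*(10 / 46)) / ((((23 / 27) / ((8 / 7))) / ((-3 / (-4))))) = 16096320/57967 = 277.68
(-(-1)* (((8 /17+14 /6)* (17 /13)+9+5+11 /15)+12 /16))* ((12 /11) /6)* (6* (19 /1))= 21831/55 = 396.93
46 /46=1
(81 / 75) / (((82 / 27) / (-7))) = -5103/2050 = -2.49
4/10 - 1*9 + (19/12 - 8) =-901/60 = -15.02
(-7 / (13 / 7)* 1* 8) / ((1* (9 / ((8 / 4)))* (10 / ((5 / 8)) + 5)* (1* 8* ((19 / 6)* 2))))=-14/2223 = -0.01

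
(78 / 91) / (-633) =-2/1477 = 0.00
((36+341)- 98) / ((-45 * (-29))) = 31/145 = 0.21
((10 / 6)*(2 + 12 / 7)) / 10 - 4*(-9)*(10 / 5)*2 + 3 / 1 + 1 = 3121/21 = 148.62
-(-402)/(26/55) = 11055/13 = 850.38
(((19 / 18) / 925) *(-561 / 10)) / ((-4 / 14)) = 0.22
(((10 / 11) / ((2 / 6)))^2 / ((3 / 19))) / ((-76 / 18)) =-1350/121 = -11.16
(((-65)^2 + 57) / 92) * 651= 1393791/46 = 30299.80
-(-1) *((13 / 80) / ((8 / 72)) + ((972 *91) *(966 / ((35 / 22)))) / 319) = 78121485/464 = 168365.27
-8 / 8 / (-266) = 1/266 = 0.00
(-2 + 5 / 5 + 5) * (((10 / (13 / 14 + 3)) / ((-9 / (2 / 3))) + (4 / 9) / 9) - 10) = -36136/891 = -40.56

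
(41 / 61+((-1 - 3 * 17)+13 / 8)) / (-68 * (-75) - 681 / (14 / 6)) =-56595/5474872 = -0.01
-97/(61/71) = -6887/61 = -112.90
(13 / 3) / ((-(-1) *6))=13/18 = 0.72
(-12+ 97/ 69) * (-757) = 553367/69 = 8019.81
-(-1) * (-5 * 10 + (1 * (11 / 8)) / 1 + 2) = -373/8 = -46.62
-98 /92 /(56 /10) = -0.19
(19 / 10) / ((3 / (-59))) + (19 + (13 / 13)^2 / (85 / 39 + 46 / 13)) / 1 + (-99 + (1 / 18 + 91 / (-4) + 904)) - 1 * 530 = 9397327/40140 = 234.11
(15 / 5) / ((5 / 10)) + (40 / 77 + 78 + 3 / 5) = 32771/385 = 85.12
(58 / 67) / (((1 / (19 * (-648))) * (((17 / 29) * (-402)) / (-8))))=-27611712/76313 = -361.82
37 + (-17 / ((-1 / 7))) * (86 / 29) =11307/29 = 389.90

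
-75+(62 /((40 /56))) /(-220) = -41467/550 = -75.39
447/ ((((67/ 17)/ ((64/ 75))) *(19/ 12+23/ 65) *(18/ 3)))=8.33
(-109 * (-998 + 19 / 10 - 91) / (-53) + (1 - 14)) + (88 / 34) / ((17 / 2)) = -2248.43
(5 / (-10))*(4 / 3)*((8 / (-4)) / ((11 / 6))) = 8/11 = 0.73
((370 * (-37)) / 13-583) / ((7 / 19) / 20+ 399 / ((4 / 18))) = -8082220/8869861 = -0.91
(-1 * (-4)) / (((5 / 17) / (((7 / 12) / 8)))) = 119/120 = 0.99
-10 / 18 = -5/9 = -0.56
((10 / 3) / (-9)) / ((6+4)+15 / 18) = -4/117 = -0.03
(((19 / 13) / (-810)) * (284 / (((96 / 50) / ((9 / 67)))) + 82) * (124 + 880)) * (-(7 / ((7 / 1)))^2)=130198469/705510 = 184.55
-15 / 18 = -5/6 = -0.83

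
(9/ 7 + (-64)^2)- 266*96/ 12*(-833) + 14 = 12437147/7 = 1776735.29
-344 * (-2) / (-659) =-688/659 = -1.04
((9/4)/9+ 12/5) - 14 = -227/20 = -11.35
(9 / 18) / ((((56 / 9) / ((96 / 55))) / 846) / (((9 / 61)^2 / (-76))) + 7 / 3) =-925101/22901977 = -0.04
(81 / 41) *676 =54756/41 = 1335.51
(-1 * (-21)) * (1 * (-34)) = -714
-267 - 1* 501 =-768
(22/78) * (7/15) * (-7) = -539/585 = -0.92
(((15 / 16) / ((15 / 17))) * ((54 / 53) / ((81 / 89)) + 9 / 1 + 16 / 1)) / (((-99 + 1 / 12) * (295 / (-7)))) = 494207/74234980 = 0.01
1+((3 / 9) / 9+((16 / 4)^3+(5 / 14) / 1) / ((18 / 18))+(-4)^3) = 527/378 = 1.39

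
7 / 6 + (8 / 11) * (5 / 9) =311/198 = 1.57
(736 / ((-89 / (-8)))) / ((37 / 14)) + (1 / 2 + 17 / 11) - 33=-429029/72446 = -5.92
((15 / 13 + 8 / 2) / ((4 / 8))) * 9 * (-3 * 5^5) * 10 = -113062500/13 = -8697115.38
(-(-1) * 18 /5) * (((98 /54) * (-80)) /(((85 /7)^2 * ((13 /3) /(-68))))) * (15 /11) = 921984/12155 = 75.85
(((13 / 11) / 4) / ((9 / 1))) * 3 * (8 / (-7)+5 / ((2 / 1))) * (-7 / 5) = -247/1320 = -0.19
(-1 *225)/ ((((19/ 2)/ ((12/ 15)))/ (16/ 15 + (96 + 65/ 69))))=-811512/437 = -1857.01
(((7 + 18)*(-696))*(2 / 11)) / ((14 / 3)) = -52200/77 = -677.92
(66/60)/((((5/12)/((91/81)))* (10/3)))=1001/1125 = 0.89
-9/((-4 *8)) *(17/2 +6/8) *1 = 333/128 = 2.60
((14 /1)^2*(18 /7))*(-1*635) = -320040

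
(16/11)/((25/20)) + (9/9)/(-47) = 2953/2585 = 1.14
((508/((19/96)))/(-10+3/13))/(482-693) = 4992/4009 = 1.25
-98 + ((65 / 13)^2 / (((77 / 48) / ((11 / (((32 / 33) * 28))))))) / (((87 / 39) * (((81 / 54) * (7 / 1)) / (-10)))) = -2003237/19894 = -100.70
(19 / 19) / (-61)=-1/61 = -0.02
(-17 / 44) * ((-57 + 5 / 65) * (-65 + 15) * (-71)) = 11164750/143 = 78075.17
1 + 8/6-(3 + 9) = -29/3 = -9.67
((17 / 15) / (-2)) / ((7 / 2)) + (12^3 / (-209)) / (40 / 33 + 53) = -1122167/3569055 = -0.31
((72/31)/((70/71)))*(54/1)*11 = 1518264/1085 = 1399.32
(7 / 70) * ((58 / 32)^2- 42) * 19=-73.56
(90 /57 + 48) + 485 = 10157/19 = 534.58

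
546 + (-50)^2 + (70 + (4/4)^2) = 3117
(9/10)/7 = 9/70 = 0.13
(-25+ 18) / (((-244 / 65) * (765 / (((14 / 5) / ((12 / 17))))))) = 637/65880 = 0.01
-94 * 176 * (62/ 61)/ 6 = -512864/183 = -2802.54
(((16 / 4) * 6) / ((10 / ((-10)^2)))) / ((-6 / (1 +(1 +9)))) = -440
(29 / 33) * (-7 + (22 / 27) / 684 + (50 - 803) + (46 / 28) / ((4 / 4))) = -710769874/1066527 = -666.43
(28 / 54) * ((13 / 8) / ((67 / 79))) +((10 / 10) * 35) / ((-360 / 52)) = -4.06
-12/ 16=-3/4 = -0.75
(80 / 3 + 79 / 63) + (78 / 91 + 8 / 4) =277/9 = 30.78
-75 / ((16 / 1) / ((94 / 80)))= -705/128 = -5.51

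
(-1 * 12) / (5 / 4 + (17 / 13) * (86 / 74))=-23088/5329 = -4.33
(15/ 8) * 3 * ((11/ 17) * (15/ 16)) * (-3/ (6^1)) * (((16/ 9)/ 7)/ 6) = -275/3808 = -0.07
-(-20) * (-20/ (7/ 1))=-400/7 = -57.14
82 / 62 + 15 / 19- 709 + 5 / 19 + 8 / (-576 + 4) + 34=-56654346/84227 = -672.64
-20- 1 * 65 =-85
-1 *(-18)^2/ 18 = -18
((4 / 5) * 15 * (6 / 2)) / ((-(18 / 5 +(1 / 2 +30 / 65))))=-4680/593 = -7.89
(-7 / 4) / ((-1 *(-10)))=-7/40 = -0.18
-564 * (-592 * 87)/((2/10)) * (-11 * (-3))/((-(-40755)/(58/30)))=280799808/1235 = 227368.27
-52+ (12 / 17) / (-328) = -72491/1394 = -52.00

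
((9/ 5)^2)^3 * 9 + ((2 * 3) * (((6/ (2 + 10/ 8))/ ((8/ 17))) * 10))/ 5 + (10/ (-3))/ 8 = 859877539/2437500 = 352.77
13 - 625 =-612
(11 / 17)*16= 176/17 = 10.35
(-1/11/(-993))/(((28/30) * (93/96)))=80/790097 = 0.00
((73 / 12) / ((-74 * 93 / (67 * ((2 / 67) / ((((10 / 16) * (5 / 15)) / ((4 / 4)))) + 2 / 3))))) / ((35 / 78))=-10439/97650 = -0.11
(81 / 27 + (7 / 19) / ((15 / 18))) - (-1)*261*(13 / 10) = 65121/190 = 342.74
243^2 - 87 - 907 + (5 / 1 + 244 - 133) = 58171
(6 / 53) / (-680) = -3/18020 = 0.00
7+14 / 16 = 63/8 = 7.88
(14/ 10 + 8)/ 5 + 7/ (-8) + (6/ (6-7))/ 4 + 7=1301/200 = 6.50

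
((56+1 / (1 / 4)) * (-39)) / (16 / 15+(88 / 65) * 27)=-114075/1834 = -62.20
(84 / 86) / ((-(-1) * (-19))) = -42/817 = -0.05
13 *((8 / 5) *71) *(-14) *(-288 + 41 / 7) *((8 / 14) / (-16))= -1458340/7 = -208334.29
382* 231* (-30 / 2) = -1323630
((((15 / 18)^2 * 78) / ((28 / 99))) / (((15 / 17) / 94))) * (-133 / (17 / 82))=-26178295/2 = -13089147.50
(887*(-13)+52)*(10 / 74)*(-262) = 15037490/37 = 406418.65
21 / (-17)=-21/17 = -1.24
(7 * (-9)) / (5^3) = -0.50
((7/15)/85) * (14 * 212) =20776/1275 = 16.29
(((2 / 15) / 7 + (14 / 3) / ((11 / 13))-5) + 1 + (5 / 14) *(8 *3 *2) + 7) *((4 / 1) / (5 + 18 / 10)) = 59314/3927 = 15.10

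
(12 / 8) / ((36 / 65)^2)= 4225/864 = 4.89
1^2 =1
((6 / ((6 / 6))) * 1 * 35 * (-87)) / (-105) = 174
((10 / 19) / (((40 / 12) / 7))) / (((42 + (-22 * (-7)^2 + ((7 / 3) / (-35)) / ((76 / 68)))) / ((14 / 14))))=-315/295277 = 0.00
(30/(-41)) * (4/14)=-60/287 = -0.21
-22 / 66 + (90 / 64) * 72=1211/12 = 100.92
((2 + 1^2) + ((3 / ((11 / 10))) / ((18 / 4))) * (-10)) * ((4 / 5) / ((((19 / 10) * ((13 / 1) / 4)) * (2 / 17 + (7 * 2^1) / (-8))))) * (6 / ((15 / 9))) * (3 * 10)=2637312/100529 = 26.23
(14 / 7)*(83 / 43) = 166/43 = 3.86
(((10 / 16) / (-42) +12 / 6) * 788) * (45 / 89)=1970985/2492 = 790.92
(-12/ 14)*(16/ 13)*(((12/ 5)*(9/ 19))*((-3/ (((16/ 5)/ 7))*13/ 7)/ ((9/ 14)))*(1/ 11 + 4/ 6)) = 3600/209 = 17.22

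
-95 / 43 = -2.21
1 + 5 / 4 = 9/4 = 2.25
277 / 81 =3.42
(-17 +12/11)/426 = -175/4686 = -0.04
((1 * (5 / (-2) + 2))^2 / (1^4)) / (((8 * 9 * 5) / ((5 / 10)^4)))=1/23040 = 0.00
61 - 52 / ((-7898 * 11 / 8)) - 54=304281/43439 = 7.00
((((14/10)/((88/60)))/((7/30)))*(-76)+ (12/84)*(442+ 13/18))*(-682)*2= 21282182/63 = 337812.41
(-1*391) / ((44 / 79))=-30889/44 = -702.02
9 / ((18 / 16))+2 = 10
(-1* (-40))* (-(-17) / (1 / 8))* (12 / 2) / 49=32640/49 = 666.12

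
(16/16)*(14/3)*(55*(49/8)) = 18865/12 = 1572.08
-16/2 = -8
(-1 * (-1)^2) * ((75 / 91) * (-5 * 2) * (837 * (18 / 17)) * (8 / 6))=15066000/1547 = 9738.85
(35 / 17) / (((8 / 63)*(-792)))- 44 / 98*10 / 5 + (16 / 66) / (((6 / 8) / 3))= 90193/1759296 = 0.05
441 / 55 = 8.02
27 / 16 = 1.69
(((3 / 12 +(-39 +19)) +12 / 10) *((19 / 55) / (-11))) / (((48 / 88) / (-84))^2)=345401/25 = 13816.04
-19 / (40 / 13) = -247/40 = -6.18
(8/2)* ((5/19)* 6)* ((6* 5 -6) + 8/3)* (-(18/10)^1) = -5760/19 = -303.16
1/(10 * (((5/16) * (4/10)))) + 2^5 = 164/5 = 32.80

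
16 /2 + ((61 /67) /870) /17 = 7927501/990930 = 8.00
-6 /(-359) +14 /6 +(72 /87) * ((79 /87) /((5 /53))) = 46718047/4528785 = 10.32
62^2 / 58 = 1922/29 = 66.28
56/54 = 28/27 = 1.04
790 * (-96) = -75840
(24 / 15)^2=64/25 = 2.56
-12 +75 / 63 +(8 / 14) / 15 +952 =32943/35 = 941.23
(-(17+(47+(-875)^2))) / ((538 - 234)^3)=-765689/28094464 = -0.03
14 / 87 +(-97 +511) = 36032/87 = 414.16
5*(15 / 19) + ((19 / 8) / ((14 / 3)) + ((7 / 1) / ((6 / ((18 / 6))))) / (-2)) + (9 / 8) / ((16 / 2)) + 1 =3.85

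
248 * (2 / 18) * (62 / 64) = 961/36 = 26.69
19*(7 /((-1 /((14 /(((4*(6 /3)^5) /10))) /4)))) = -4655/128 = -36.37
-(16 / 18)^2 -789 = -63973/81 = -789.79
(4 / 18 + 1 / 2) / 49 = 13/882 = 0.01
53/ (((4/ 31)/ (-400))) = -164300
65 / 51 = 1.27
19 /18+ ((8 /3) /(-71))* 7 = 1013/1278 = 0.79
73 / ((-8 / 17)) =-1241/8 = -155.12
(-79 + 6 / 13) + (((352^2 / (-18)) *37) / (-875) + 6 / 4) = 43824199/204750 = 214.04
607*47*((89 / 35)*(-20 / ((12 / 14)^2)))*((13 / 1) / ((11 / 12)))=-924225484/33 = -28006832.85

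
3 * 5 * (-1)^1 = -15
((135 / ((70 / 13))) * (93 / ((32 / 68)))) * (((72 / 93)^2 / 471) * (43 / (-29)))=-9236916/988001 = -9.35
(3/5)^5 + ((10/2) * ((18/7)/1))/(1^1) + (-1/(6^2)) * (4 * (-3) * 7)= 1001978/65625 = 15.27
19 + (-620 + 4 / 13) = -7809/13 = -600.69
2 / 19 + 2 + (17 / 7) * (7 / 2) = 403/38 = 10.61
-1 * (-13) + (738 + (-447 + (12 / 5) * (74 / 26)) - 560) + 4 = -15936/65 = -245.17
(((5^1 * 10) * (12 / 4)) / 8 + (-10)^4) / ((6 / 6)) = 40075/4 = 10018.75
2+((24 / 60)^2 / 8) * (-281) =-181/50 = -3.62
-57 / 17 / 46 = -57/782 = -0.07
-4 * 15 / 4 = -15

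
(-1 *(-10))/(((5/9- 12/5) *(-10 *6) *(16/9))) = 135/2656 = 0.05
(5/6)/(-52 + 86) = 5/204 = 0.02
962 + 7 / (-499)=480031/499 = 961.99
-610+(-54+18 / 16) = -5303/8 = -662.88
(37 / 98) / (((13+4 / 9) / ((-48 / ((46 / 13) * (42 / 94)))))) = -813852/954569 = -0.85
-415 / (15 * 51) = -83/153 = -0.54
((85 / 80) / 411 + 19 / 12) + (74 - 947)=-5730419/6576 = -871.41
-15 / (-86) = 0.17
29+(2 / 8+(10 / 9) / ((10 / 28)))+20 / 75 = 5873/180 = 32.63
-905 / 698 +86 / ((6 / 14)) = 417481/2094 = 199.37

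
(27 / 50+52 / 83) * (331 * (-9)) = -14421339/4150 = -3475.02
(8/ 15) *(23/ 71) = 184/1065 = 0.17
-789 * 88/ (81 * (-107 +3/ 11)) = 127292/15849 = 8.03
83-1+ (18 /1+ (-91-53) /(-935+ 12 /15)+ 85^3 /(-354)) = -33369995/20414 = -1634.66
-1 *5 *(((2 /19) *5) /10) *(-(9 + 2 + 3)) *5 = 350/19 = 18.42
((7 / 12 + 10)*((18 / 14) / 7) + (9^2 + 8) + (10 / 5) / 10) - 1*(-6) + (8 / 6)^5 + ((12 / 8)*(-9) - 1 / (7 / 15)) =20412173/238140 = 85.72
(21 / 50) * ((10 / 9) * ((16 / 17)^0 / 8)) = 0.06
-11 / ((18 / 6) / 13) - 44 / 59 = -8569/177 = -48.41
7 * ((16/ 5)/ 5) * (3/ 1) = 336/25 = 13.44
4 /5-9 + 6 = -11/5 = -2.20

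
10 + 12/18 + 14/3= 46/3 = 15.33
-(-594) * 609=361746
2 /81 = 0.02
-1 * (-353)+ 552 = 905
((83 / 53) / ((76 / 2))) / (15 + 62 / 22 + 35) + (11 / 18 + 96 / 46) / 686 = 1347965/285992028 = 0.00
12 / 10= 6/5 = 1.20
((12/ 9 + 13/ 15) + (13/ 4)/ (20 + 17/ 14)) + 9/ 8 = 41321/11880 = 3.48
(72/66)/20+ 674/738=19642/20295 = 0.97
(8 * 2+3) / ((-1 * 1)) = -19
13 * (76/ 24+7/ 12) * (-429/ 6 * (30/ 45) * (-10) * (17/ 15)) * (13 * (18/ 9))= 2054195/3 = 684731.67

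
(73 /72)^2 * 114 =101251/864 = 117.19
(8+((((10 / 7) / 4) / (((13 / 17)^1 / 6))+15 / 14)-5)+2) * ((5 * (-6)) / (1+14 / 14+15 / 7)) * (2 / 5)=-9690/377 = -25.70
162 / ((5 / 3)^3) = 4374/125 = 34.99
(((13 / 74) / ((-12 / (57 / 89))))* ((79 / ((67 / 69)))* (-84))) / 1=28274337/441262 = 64.08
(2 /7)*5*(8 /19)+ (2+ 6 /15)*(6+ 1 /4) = 2075/133 = 15.60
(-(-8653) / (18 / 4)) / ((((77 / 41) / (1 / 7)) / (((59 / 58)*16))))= 334905712/140679 = 2380.64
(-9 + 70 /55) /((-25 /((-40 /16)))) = -17/22 = -0.77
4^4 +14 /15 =3854/15 = 256.93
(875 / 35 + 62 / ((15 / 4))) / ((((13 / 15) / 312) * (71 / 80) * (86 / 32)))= 19138560/3053 = 6268.77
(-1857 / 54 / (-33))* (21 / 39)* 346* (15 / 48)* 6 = 3748045/10296 = 364.03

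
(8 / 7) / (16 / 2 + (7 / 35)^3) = 1000/7007 = 0.14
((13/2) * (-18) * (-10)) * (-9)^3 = -852930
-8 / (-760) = 1/95 = 0.01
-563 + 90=-473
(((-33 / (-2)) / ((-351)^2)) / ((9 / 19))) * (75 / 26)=5225/6406452 = 0.00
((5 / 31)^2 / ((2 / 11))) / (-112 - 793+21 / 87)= -7975/50429436 = 0.00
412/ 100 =103/25 = 4.12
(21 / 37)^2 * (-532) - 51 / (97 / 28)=-24712296/132793 = -186.10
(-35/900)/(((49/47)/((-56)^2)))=-5264/45 = -116.98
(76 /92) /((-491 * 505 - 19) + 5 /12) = -228/68440709 = 0.00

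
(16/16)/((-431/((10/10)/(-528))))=1/227568 = 0.00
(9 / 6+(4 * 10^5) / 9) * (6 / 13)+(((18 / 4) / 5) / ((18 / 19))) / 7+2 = 112015441/5460 = 20515.65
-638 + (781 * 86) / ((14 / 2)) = 62700/7 = 8957.14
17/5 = 3.40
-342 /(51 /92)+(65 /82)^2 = -70449487/114308 = -616.31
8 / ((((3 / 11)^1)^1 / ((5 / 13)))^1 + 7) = 1.04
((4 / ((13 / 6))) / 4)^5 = 7776/371293 = 0.02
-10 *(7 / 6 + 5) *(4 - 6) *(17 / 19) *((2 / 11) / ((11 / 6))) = 25160/2299 = 10.94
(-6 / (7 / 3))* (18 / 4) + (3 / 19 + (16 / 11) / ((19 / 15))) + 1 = -13555/1463 = -9.27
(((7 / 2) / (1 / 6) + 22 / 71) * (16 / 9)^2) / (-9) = -387328/51759 = -7.48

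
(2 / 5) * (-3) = -6/5 = -1.20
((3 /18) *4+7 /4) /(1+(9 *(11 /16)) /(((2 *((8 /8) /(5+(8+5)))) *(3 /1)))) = 116/939 = 0.12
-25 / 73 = -0.34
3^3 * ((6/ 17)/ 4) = 81/34 = 2.38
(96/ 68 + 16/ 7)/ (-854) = -220/50813 = 0.00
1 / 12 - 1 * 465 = -5579/12 = -464.92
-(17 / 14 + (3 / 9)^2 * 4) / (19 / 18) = -11/7 = -1.57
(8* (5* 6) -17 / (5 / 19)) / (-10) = -877/50 = -17.54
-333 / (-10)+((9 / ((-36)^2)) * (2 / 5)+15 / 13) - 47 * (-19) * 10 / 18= 2483057/4680 = 530.57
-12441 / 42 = -4147/14 = -296.21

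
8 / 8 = 1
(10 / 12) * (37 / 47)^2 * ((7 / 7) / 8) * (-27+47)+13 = 378829/26508 = 14.29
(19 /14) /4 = 0.34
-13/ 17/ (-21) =13/357 = 0.04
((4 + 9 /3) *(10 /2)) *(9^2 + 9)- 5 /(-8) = 25205/8 = 3150.62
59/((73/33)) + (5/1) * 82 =436.67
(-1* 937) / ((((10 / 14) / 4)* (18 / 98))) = -1285564/45 = -28568.09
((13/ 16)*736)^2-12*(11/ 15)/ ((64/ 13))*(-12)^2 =1786733/5 = 357346.60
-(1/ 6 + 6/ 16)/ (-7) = 13/168 = 0.08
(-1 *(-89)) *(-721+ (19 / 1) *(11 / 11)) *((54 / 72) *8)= -374868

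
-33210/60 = -553.50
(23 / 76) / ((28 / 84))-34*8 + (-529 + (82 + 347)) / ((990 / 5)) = -2043497/7524 = -271.60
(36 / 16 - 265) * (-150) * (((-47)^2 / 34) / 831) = 58041475/18836 = 3081.41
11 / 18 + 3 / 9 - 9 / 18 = 4/9 = 0.44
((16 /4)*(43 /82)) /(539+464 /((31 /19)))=2666/1046525 = 0.00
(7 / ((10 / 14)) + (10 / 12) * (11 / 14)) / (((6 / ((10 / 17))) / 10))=21955/2142 = 10.25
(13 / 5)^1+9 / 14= 227/70 = 3.24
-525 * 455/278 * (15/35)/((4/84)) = -2149875/278 = -7733.36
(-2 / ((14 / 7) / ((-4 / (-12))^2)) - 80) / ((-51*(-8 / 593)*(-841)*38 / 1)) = 427553/117349776 = 0.00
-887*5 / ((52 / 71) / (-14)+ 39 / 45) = -5446.04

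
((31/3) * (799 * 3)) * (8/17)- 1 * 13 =11643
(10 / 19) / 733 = 10/13927 = 0.00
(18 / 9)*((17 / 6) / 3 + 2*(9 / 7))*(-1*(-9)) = 443/7 = 63.29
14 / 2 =7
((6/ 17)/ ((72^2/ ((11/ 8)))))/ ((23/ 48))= 11/56304 = 0.00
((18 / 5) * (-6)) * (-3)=324/5 = 64.80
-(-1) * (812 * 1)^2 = 659344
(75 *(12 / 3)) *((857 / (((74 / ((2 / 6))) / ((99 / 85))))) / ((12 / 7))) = 989835/1258 = 786.83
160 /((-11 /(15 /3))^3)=-20000/1331 = -15.03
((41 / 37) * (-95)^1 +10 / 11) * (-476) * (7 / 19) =141526700/7733 = 18301.66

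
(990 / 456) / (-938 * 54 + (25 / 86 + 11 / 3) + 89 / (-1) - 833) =-21285/505592698 = 0.00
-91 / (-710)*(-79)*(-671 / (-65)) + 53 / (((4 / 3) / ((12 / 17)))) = -4614721/60350 = -76.47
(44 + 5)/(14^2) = 1/4 = 0.25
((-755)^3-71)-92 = -430369038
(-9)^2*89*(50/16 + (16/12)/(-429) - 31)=-229913433/1144 = -200973.28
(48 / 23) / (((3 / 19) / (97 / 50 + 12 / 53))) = 872632/30475 = 28.63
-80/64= -5/4 = -1.25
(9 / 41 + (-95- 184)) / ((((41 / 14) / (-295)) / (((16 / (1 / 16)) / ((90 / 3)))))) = 402823680/1681 = 239633.36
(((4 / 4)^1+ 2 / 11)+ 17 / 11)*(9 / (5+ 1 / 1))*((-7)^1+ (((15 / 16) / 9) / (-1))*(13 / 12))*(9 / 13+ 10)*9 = -25626735/9152 = -2800.12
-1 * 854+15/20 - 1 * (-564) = -1157/4 = -289.25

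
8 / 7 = 1.14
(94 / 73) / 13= 94/949 = 0.10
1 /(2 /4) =2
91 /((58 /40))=1820/29 = 62.76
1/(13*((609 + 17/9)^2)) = 81/392964052 = 0.00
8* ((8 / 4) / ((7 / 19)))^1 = 43.43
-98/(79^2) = -98/6241 = -0.02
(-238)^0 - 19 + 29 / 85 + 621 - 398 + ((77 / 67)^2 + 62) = 102512001/381565 = 268.66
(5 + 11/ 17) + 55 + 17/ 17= 1048/17 = 61.65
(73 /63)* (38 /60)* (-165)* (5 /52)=-76285/6552 = -11.64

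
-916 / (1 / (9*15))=-123660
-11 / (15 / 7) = -77/15 = -5.13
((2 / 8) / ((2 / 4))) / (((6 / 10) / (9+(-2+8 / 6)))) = 125/18 = 6.94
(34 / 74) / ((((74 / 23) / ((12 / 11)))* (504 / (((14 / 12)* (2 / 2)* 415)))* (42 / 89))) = 14441585/45538416 = 0.32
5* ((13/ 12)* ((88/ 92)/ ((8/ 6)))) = 715/184 = 3.89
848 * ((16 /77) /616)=1696/5929 = 0.29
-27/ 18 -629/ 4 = -635/4 = -158.75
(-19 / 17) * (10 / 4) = -95/34 = -2.79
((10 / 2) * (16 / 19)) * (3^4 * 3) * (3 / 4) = 767.37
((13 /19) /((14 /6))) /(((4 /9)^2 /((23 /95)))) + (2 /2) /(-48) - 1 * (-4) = 328907/75810 = 4.34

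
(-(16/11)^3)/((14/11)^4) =-2816/2401 = -1.17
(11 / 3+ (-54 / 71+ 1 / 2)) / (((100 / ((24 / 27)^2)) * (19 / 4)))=46432/8195175 = 0.01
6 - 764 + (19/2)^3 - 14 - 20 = 523/8 = 65.38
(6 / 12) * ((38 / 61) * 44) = 13.70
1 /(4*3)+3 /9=5/12 = 0.42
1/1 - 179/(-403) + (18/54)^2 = 5641/3627 = 1.56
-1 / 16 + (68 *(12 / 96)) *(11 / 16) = 185/32 = 5.78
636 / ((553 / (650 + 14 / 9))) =1243168/1659 = 749.35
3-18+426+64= 475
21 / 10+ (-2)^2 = 61/10 = 6.10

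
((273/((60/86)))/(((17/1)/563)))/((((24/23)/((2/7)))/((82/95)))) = 296778131/96900 = 3062.73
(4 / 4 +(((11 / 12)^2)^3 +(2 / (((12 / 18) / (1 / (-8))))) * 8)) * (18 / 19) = -4200407/3151872 = -1.33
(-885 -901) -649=-2435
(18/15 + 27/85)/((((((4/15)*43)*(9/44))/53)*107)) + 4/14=7719/12733 = 0.61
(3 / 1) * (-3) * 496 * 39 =-174096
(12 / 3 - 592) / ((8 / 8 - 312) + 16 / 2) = 196/101 = 1.94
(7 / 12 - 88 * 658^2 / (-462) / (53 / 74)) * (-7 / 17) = -512631973/10812 = -47413.24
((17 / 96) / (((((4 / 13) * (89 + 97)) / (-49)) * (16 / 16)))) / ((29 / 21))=-75803/690432 = -0.11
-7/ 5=-1.40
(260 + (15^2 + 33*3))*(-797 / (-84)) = 116362/21 = 5541.05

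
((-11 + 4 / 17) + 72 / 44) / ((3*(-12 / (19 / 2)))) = 10811/4488 = 2.41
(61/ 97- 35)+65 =2971/97 = 30.63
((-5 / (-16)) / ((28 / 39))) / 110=39/9856 = 0.00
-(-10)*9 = 90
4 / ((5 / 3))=12/5 = 2.40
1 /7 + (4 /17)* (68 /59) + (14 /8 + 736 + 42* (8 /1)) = 1774519/1652 = 1074.16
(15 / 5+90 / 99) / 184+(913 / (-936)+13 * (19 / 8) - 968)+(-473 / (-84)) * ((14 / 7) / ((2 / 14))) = -203476291/236808 = -859.25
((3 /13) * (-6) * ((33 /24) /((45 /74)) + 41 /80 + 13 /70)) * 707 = -301283/104 = -2896.95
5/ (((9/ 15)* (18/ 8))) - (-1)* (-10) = -170/27 = -6.30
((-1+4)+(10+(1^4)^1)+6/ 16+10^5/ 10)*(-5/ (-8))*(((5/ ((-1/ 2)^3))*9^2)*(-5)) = 811164375/8 = 101395546.88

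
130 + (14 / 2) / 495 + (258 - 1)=387.01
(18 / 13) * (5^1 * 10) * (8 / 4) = 1800/13 = 138.46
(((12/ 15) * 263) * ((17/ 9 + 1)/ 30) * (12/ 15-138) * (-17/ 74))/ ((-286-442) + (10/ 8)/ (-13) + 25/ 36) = -0.88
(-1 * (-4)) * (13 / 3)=52/3 = 17.33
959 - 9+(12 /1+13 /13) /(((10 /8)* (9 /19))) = 971.96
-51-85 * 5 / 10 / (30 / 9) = -255/4 = -63.75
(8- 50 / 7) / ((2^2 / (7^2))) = 21/2 = 10.50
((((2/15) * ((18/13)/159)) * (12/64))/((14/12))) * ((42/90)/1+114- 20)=327/18550 = 0.02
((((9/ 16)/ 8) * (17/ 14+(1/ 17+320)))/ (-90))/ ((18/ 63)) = -76463/87040 = -0.88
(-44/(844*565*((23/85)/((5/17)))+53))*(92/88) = -230/2193821 = 0.00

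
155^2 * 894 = 21478350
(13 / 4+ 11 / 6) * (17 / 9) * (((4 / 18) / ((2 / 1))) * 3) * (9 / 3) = 1037/108 = 9.60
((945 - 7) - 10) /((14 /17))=1126.86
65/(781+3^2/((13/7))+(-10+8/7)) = 5915/70706 = 0.08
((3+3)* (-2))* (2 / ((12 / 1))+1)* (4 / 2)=-28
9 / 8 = 1.12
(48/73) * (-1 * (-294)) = 14112/73 = 193.32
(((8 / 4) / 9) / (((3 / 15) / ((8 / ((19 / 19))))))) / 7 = 80/63 = 1.27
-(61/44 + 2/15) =-1003/660 = -1.52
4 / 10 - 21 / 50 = -1/50 = -0.02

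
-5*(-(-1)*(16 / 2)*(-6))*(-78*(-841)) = 15743520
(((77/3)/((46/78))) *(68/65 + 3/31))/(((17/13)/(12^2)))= 331963632/60605 = 5477.50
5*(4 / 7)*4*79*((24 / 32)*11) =7448.57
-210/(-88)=105/44 = 2.39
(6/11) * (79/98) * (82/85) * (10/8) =9717/18326 = 0.53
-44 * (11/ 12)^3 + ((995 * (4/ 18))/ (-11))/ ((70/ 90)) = -1987037/33264 = -59.74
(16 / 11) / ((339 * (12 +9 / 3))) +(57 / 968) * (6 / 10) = 35063/984456 = 0.04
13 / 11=1.18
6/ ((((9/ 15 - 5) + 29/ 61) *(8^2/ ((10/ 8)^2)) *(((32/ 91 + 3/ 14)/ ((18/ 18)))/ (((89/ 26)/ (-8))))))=678625/24047616 = 0.03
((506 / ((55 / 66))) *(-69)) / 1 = -209484/5 = -41896.80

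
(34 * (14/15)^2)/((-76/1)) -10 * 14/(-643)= -472738/2748825 = -0.17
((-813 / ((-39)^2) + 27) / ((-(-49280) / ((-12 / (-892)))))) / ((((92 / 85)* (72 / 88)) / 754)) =3307537/537683328 = 0.01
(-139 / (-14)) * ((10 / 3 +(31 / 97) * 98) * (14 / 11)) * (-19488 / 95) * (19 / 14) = -650377664/5335 = -121907.72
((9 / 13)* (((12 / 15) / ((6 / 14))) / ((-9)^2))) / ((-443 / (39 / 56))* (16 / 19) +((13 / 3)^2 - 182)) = -532/23304405 = 0.00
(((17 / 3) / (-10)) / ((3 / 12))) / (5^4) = -34/9375 = 0.00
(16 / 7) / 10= 8/35 = 0.23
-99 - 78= -177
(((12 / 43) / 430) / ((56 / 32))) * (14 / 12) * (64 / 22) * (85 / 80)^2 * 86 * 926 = 267614/2365 = 113.16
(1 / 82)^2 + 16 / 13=107597/87412 = 1.23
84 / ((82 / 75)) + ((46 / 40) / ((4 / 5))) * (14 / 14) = 51343/656 = 78.27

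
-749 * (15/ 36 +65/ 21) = -31565/12 = -2630.42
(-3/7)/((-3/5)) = 5/7 = 0.71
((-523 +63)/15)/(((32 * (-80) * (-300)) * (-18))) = 23/10368000 = 0.00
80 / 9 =8.89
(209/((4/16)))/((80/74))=7733/10 = 773.30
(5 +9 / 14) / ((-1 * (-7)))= 79/98 = 0.81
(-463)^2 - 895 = 213474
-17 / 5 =-3.40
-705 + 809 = 104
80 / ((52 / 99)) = 1980/13 = 152.31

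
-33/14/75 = -11/350 = -0.03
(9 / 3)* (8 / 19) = 24/19 = 1.26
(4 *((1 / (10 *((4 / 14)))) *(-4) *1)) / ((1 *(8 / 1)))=-7/10 = -0.70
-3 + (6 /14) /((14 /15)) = -249/98 = -2.54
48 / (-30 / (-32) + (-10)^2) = 768/1615 = 0.48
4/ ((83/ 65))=260/83 = 3.13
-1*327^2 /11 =-106929/11 = -9720.82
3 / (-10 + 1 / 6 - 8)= -18/107 = -0.17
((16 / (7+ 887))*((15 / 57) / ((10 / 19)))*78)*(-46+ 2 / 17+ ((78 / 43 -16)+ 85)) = 1895400/108919 = 17.40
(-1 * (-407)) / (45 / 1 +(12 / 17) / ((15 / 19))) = 34595/3901 = 8.87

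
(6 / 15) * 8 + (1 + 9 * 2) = 111/5 = 22.20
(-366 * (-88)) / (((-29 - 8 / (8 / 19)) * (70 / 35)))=-671/2 = -335.50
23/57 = 0.40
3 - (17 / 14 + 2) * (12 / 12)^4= -0.21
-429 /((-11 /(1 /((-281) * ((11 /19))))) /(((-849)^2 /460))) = -534113541/1421860 = -375.64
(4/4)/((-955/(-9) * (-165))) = -3/52525 = 0.00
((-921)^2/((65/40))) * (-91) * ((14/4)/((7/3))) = -71252244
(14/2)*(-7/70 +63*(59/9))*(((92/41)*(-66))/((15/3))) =-87749508/1025 = -85609.28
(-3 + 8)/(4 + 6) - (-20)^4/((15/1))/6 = -31991/18 = -1777.28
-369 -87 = -456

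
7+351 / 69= 278/23 = 12.09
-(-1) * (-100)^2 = 10000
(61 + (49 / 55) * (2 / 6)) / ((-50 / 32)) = -161824/4125 = -39.23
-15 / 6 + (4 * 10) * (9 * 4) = 2875/2 = 1437.50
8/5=1.60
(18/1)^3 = 5832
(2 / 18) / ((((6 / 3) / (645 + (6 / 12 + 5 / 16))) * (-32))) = -1.12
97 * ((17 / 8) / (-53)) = -1649/424 = -3.89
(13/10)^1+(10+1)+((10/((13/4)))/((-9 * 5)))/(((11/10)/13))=11377/990 = 11.49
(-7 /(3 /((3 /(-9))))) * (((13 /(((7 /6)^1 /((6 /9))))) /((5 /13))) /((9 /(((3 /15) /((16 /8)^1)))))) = 338/2025 = 0.17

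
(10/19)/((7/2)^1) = 20/133 = 0.15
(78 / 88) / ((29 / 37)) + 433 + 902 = 1704903/1276 = 1336.13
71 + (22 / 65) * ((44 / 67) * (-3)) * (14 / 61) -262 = -50780761/265655 = -191.15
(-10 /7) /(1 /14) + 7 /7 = -19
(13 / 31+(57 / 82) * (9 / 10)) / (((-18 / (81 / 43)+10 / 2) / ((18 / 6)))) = -717201/1042220 = -0.69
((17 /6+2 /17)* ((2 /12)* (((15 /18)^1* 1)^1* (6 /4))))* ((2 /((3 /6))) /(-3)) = -1505/1836 = -0.82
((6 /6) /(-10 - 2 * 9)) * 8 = -0.29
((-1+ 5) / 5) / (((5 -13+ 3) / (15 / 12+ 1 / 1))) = -9/25 = -0.36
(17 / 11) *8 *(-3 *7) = -2856/11 = -259.64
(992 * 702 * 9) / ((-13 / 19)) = -9160128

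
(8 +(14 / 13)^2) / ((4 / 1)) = 387/169 = 2.29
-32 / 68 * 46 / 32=-0.68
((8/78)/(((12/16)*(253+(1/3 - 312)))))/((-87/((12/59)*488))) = 1952/734019 = 0.00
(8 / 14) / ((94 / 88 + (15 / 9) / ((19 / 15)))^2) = 2795584/27804343 = 0.10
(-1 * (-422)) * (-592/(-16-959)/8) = 31228/975 = 32.03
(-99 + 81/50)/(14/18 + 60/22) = -27.78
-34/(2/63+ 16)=-1071/505 = -2.12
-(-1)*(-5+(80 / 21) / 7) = -4.46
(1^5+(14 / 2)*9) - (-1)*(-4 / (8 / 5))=123/2 = 61.50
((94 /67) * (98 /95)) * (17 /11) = 156604/70015 = 2.24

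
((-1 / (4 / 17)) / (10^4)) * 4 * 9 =-153/10000 = -0.02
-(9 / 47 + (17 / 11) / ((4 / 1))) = -1195/2068 = -0.58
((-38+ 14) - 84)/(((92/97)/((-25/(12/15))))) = 327375/92 = 3558.42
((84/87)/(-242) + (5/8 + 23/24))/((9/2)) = 0.35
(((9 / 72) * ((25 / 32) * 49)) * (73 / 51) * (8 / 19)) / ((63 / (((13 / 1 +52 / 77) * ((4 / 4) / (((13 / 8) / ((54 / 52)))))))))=147825/369512 = 0.40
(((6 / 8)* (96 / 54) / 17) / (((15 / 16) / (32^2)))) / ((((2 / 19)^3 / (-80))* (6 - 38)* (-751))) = -28094464/114903 = -244.51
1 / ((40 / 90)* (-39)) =-3/52 = -0.06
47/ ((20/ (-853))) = -40091/20 = -2004.55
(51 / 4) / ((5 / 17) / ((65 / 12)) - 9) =-3757/2636 = -1.43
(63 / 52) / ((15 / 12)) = 63/65 = 0.97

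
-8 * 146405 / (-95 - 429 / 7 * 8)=8198680/4097 = 2001.14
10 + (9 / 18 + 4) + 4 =37/2 = 18.50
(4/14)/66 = 1/231 = 0.00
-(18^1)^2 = -324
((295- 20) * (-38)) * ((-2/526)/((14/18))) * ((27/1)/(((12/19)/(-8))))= -32165100/1841 = -17471.54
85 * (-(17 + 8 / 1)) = -2125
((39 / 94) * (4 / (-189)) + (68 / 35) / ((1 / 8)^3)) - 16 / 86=633144194/636615 = 994.55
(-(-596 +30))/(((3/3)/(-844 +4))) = -475440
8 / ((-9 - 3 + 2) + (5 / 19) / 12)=-1824/2275 = -0.80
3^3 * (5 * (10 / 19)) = 1350/19 = 71.05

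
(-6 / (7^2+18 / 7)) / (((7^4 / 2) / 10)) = -120/123823 = 0.00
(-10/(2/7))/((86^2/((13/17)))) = -455/125732 = 0.00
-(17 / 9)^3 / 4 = -4913/2916 = -1.68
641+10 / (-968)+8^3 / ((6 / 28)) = 4400029/1452 = 3030.32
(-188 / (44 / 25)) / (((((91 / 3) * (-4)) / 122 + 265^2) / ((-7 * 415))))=624647625/141360923 = 4.42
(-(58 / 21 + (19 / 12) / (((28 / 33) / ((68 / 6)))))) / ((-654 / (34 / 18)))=22763/329616 = 0.07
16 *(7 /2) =56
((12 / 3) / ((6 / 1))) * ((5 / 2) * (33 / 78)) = 55/78 = 0.71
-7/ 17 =-0.41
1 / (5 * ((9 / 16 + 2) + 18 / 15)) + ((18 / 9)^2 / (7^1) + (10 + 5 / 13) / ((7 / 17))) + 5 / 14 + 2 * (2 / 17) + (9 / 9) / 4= 7100931/266084 = 26.69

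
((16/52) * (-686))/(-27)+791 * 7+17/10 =19468277/3510 = 5546.52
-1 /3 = -0.33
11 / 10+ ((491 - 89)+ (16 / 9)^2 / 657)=214520287/532170 = 403.10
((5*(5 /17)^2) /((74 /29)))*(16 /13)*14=406000/139009 = 2.92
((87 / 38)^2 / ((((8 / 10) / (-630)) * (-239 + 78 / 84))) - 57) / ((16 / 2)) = -63628113/12834272 = -4.96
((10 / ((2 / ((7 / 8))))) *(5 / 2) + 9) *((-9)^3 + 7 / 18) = -4183685/288 = -14526.68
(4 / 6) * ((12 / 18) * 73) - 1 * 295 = -2363/9 = -262.56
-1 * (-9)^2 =-81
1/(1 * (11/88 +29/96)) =96/41 = 2.34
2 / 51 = 0.04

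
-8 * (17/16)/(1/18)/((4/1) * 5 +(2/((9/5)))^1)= -1377/190 = -7.25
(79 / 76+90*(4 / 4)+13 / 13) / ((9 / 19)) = 194.31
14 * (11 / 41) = 154/41 = 3.76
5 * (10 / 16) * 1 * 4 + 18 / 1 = 61/2 = 30.50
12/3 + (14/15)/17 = 4.05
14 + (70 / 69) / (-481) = 14.00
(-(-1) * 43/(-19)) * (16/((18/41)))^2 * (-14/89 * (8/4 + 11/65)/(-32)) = -95124428/2967705 = -32.05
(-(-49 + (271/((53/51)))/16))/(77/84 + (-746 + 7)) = -83193/1877684 = -0.04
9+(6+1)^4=2410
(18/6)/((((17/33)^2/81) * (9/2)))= 58806/289 = 203.48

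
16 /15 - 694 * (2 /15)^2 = -2536/225 = -11.27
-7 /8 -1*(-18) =137/8 = 17.12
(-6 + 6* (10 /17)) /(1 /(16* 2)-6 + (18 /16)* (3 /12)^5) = 344064/831079 = 0.41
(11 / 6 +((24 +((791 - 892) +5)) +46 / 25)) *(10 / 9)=-10249/135 = -75.92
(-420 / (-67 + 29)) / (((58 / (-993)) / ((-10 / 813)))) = 347550/149321 = 2.33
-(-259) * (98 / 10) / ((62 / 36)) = 228438/155 = 1473.79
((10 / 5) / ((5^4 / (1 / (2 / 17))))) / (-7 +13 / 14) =-14/3125 = 0.00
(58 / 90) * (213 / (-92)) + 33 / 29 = -14171/40020 = -0.35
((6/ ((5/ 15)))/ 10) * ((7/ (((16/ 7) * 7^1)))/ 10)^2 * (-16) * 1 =-441/8000 = -0.06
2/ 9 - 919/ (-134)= 8539/1206 = 7.08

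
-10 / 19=-0.53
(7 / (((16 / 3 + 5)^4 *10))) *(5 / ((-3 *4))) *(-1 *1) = 189/7388168 = 0.00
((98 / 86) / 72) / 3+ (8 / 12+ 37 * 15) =5161081/9288 = 555.67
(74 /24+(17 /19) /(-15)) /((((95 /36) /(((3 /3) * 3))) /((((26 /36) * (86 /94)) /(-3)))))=-642291/848350 = -0.76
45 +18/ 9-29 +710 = 728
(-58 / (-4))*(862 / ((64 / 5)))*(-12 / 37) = -187485/592 = -316.70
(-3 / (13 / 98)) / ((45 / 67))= -6566/195 = -33.67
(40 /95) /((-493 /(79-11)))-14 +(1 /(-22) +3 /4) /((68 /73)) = -13.30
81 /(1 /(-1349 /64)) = -109269/64 = -1707.33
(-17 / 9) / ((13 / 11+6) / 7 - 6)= 1309/3447 = 0.38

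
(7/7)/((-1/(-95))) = 95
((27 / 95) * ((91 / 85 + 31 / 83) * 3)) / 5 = 825228/3351125 = 0.25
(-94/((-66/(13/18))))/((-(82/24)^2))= -4888/55473 = -0.09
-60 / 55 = -12/11 = -1.09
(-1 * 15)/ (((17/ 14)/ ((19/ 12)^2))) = -12635/408 = -30.97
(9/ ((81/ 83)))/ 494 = 0.02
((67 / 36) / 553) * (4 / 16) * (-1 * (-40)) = 335/9954 = 0.03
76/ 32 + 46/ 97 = 2211/776 = 2.85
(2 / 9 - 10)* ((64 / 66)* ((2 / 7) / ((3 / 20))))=-18.06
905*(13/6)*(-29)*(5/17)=-1705925/102 = -16724.75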